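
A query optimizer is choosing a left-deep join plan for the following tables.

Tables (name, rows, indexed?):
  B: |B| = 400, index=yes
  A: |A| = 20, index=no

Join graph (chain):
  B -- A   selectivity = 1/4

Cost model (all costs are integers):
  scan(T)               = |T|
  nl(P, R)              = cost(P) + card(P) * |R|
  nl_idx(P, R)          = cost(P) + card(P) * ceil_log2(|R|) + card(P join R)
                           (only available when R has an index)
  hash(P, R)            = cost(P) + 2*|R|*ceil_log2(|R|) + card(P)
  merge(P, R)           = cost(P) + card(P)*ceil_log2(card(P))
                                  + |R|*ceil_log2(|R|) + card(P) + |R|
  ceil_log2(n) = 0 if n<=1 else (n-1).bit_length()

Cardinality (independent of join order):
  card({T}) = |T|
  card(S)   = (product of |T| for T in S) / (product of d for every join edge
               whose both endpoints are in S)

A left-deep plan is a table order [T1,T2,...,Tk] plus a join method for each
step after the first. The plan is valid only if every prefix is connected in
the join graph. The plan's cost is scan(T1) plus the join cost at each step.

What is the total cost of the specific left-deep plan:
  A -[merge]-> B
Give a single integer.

4140

step 1: scan A: cost=20, card=20
step 2: join B via merge
    card(P join B) = 20*400/(4) = 2000
    cost = 20 + 20*5 + 400*9 + 20 + 400 = 4140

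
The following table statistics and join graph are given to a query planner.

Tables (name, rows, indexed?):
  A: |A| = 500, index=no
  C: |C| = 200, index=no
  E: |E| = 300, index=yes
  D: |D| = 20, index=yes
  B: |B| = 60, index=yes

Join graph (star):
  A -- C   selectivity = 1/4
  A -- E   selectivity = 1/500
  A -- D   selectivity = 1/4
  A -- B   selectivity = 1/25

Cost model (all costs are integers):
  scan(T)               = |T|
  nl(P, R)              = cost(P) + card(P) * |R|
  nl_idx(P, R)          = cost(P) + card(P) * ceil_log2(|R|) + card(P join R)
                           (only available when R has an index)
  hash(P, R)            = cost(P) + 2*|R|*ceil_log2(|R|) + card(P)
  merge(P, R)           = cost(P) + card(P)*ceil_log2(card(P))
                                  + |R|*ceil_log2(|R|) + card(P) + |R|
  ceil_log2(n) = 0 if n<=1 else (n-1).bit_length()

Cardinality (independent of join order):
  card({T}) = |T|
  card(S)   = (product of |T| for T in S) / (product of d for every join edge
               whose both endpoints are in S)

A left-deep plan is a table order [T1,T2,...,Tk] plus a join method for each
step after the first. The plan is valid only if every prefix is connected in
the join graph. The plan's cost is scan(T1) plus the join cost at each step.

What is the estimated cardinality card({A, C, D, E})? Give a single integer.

Tables in S: A(500), C(200), D(20), E(300)
Edges inside S: A-C(d=4), A-E(d=500), A-D(d=4)
numerator = 500 * 200 * 20 * 300 = 600000000
denominator = 4 * 500 * 4 = 8000
card(S) = 600000000 / 8000 = 75000

75000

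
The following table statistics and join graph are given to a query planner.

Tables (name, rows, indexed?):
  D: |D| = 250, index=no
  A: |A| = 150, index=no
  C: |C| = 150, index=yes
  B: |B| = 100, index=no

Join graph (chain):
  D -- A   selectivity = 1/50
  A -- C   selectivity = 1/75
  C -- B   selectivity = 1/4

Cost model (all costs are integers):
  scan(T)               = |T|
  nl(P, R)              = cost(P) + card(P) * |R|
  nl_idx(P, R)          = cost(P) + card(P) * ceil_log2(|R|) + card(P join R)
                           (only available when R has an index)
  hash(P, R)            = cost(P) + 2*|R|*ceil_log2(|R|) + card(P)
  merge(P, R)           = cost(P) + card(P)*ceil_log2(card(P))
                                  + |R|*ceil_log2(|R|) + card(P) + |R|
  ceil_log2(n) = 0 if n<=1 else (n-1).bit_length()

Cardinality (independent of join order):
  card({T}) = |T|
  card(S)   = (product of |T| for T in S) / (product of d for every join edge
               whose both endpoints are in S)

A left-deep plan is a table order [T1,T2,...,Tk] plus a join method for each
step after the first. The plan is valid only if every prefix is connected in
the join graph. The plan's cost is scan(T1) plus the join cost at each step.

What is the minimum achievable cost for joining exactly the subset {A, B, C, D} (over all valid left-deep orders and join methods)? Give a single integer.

8850

Selinger DP over subsets of {A,B,C,D}:
  {D}: scan cost=250, card=250
  {A}: scan cost=150, card=150
  {C}: scan cost=150, card=150
  {B}: scan cost=100, card=100
  {AD}: card=750; try (A,hash)→2900, (D,merge)→3750, (A,merge)→3850, (D,hash)→4300, (D,nl)→37650, (A,nl)→37750; best=2900 via (A,hash)
  {AC}: card=300; try (C,nl_idx)→1650, (C,hash)→2700, (A,hash)→2700, (C,merge)→2850, (A,merge)→2850, (C,nl)→22650 …(+1); best=1650 via (C,nl_idx)
  {BC}: card=3750; try (B,hash)→1700, (C,merge)→2250, (B,merge)→2300, (C,hash)→2600, (C,nl_idx)→4650, (C,nl)→15100 …(+1); best=1700 via (B,hash)
  {ACD}: card=1500; try (D,hash)→5950, (C,hash)→6050, (D,merge)→6900, (C,nl_idx)→10400, (C,merge)→12500, (D,nl)→76650 …(+1); best=5950 via (D,hash)
  {ABC}: card=7500; try (B,hash)→3350, (B,merge)→5450, (A,hash)→7850, (B,nl)→31650, (A,merge)→51800, (A,nl)→564200; best=3350 via (B,hash)
  {ABCD}: card=37500; try (B,hash)→8850, (D,hash)→14850, (B,merge)→24750, (D,merge)→110600, (B,nl)→155950, (D,nl)→1878350; best=8850 via (B,hash)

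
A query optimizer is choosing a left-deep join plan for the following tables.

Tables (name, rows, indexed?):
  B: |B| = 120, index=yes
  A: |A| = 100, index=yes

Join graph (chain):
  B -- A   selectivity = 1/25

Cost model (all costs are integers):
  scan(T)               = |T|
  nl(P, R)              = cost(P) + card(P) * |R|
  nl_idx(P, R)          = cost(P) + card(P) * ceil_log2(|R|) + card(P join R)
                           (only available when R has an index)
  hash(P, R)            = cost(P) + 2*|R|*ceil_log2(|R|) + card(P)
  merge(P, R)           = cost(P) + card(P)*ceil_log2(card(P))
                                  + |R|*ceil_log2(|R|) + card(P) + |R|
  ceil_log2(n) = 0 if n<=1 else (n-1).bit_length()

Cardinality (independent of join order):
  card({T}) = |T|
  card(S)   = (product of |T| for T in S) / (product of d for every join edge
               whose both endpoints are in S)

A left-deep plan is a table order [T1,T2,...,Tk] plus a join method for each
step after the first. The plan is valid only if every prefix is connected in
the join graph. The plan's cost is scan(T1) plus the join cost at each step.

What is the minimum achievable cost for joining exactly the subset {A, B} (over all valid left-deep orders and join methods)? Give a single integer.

1280

Selinger DP over subsets of {A,B}:
  {B}: scan cost=120, card=120
  {A}: scan cost=100, card=100
  {AB}: card=480; try (B,nl_idx)→1280, (A,nl_idx)→1440, (A,hash)→1640, (B,merge)→1860, (B,hash)→1880, (A,merge)→1880 …(+2); best=1280 via (B,nl_idx)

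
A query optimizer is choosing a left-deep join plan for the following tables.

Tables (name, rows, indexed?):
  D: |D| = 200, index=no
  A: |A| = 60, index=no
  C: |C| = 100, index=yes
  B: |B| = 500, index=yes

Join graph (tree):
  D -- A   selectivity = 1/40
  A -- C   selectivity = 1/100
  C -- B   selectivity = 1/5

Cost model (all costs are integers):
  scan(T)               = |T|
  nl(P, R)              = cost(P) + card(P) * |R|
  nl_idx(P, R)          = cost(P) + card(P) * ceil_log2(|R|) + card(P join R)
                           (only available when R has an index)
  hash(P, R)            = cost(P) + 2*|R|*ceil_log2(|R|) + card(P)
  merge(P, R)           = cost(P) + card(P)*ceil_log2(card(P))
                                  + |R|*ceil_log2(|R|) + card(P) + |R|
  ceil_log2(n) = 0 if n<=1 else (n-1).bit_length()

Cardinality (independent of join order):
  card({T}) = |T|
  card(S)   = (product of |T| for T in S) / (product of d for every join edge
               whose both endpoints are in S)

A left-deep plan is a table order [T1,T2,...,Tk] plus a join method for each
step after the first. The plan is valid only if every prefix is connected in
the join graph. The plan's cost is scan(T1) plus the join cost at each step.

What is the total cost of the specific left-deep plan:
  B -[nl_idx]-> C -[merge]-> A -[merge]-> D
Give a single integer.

step 1: scan B: cost=500, card=500
step 2: join C via nl_idx
    card(P join C) = 500*100/(5) = 10000
    cost = 500 + 500*7 + 10000 = 14000
step 3: join A via merge
    card(P join A) = 10000*60/(100) = 6000
    cost = 14000 + 10000*14 + 60*6 + 10000 + 60 = 164420
step 4: join D via merge
    card(P join D) = 6000*200/(40) = 30000
    cost = 164420 + 6000*13 + 200*8 + 6000 + 200 = 250220

250220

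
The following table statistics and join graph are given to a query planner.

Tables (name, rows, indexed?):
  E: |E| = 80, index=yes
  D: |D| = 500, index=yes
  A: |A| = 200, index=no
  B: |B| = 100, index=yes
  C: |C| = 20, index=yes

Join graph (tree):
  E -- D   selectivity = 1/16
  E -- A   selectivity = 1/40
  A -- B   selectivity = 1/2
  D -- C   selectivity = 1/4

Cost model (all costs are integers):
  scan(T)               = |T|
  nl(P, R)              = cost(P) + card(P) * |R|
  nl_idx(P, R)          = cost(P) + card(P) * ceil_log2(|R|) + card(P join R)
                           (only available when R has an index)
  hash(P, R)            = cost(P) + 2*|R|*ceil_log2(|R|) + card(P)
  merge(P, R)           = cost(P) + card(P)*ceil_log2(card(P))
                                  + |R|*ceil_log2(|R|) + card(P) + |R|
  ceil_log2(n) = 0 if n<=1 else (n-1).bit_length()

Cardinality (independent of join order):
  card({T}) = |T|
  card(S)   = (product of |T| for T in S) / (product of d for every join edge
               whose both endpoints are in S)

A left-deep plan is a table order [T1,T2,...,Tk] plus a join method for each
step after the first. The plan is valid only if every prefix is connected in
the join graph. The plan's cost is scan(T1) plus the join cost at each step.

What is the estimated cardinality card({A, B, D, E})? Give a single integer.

Tables in S: A(200), B(100), D(500), E(80)
Edges inside S: E-D(d=16), E-A(d=40), A-B(d=2)
numerator = 200 * 100 * 500 * 80 = 800000000
denominator = 16 * 40 * 2 = 1280
card(S) = 800000000 / 1280 = 625000

625000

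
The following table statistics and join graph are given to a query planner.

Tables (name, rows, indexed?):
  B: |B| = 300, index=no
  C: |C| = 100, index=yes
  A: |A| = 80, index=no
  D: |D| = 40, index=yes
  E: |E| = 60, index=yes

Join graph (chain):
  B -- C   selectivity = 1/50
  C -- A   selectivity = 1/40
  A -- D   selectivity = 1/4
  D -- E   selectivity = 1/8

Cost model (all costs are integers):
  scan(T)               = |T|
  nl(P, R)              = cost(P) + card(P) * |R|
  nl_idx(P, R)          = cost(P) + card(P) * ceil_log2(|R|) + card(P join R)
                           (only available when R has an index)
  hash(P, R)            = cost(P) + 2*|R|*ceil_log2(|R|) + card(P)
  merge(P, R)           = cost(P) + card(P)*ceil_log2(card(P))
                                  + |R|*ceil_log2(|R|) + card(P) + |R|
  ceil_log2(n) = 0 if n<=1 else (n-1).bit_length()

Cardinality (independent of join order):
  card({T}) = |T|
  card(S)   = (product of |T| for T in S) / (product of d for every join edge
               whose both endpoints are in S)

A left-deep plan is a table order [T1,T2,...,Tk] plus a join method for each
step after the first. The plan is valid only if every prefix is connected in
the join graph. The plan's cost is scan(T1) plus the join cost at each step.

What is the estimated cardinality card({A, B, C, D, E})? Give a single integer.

90000

Tables in S: A(80), B(300), C(100), D(40), E(60)
Edges inside S: B-C(d=50), C-A(d=40), A-D(d=4), D-E(d=8)
numerator = 80 * 300 * 100 * 40 * 60 = 5760000000
denominator = 50 * 40 * 4 * 8 = 64000
card(S) = 5760000000 / 64000 = 90000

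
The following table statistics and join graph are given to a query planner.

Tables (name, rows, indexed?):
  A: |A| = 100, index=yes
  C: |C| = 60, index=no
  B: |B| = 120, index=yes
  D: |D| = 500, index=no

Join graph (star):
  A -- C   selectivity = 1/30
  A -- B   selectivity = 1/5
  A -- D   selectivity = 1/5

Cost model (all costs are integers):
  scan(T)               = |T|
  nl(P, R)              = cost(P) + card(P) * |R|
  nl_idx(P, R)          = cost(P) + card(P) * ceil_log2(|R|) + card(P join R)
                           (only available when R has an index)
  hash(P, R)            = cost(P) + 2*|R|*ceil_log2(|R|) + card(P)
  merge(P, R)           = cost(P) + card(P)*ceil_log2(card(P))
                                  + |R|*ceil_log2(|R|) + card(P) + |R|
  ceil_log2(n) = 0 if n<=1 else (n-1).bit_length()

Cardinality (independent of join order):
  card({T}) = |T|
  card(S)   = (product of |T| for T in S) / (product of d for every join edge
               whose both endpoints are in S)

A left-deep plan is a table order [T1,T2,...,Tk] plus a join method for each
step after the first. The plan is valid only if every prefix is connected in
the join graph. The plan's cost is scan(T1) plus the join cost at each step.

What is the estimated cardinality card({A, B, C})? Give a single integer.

Tables in S: A(100), B(120), C(60)
Edges inside S: A-C(d=30), A-B(d=5)
numerator = 100 * 120 * 60 = 720000
denominator = 30 * 5 = 150
card(S) = 720000 / 150 = 4800

4800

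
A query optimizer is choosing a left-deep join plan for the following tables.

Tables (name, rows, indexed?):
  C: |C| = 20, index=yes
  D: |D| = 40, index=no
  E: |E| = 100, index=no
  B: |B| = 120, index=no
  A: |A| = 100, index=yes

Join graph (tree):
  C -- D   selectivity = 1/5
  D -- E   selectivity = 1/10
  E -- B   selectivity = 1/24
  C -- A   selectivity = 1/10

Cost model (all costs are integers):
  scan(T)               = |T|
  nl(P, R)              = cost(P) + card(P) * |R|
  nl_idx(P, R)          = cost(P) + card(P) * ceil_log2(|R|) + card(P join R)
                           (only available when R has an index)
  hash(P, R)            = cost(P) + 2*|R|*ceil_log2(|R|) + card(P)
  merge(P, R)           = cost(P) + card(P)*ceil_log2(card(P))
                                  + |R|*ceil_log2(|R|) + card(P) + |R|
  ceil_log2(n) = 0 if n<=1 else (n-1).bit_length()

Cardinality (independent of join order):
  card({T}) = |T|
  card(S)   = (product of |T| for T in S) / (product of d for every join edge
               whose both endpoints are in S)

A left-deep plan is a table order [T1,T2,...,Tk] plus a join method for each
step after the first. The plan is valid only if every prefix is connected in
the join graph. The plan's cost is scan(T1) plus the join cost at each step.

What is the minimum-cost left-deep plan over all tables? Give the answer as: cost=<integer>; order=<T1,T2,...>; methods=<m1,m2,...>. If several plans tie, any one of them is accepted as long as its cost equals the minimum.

Selinger DP (subsets sized 1..n):
  {C}: scan cost=20, card=20
  {D}: scan cost=40, card=40
  {E}: scan cost=100, card=100
  {B}: scan cost=120, card=120
  {A}: scan cost=100, card=100
  {CD}: card=160; try (C,hash)→280, (C,nl_idx)→400, (D,merge)→420, (C,merge)→440, (D,hash)→520, (D,nl)→820 …(+1); best=280 via (C,hash)
  {AC}: card=200; try (A,nl_idx)→360, (C,hash)→400, (C,nl_idx)→800, (A,merge)→940, (C,merge)→1020, (A,hash)→1440 …(+2); best=360 via (A,nl_idx)
  {DE}: card=400; try (D,hash)→680, (E,merge)→1120, (D,merge)→1180, (E,hash)→1480, (E,nl)→4040, (D,nl)→4100; best=680 via (D,hash)
  {BE}: card=500; try (E,hash)→1640, (B,merge)→1860, (E,merge)→1880, (B,hash)→1880, (B,nl)→12100, (E,nl)→12120; best=1640 via (E,hash)
  {CDE}: card=1600; try (C,hash)→1280, (E,hash)→1840, (E,merge)→2520, (C,nl_idx)→4280, (C,merge)→4800, (C,nl)→8680 …(+1); best=1280 via (C,hash)
  {ACD}: card=1600; try (D,hash)→1040, (A,hash)→1840, (D,merge)→2440, (A,merge)→2520, (A,nl_idx)→3000, (D,nl)→8360 …(+1); best=1040 via (D,hash)
  {BDE}: card=2000; try (D,hash)→2620, (B,hash)→2760, (B,merge)→5640, (D,merge)→6920, (D,nl)→21640, (B,nl)→48680; best=2620 via (D,hash)
  {BCDE}: card=8000; try (B,hash)→4560, (C,hash)→4820, (C,nl_idx)→20620, (B,merge)→21440, (C,merge)→26740, (C,nl)→42620 …(+1); best=4560 via (B,hash)
  {ACDE}: card=16000; try (E,hash)→4040, (A,hash)→4280, (E,merge)→21040, (A,merge)→21280, (A,nl_idx)→28480, (E,nl)→161040 …(+1); best=4040 via (E,hash)
  {ABCDE}: card=80000; try (A,hash)→13960, (B,hash)→21720, (A,merge)→117360, (A,nl_idx)→140560, (B,merge)→245000, (A,nl)→804560 …(+1); best=13960 via (A,hash)

cost=13960; order=E,D,C,B,A; methods=hash,hash,hash,hash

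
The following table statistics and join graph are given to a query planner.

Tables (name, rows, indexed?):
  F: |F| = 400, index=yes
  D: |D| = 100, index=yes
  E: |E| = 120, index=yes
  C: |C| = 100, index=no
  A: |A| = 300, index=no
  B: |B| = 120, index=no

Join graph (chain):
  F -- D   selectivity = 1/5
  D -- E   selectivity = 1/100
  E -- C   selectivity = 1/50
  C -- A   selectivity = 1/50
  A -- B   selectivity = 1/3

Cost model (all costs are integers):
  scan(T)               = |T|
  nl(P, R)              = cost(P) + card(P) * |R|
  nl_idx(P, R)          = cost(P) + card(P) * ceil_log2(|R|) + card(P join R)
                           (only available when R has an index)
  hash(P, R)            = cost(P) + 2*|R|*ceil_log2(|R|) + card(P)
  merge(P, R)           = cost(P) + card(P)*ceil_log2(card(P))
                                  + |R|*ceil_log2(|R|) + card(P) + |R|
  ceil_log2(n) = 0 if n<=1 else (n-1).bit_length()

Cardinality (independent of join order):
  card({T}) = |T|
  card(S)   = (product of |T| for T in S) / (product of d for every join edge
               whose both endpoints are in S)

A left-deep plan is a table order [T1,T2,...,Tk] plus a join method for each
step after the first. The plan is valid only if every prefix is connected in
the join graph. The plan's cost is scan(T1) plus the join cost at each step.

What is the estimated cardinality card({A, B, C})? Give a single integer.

Tables in S: A(300), B(120), C(100)
Edges inside S: C-A(d=50), A-B(d=3)
numerator = 300 * 120 * 100 = 3600000
denominator = 50 * 3 = 150
card(S) = 3600000 / 150 = 24000

24000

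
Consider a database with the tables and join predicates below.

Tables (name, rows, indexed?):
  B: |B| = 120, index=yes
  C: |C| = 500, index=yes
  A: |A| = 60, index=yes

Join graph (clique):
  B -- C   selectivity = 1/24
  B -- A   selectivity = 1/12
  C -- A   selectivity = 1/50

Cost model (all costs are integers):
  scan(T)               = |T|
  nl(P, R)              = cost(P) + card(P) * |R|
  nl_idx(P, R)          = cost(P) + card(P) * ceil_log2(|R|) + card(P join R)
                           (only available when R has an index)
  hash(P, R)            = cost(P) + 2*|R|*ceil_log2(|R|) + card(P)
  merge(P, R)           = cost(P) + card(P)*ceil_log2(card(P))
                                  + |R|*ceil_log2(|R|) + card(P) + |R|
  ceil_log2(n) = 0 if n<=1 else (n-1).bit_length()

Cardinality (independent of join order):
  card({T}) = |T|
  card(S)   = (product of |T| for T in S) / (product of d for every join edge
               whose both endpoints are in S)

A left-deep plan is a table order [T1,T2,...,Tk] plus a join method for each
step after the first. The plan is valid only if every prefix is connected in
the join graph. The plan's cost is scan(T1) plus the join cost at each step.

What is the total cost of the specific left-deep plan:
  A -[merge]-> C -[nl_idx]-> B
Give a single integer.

9930

step 1: scan A: cost=60, card=60
step 2: join C via merge
    card(P join C) = 60*500/(50) = 600
    cost = 60 + 60*6 + 500*9 + 60 + 500 = 5480
step 3: join B via nl_idx
    card(P join B) = 600*120/(24*12) = 250
    cost = 5480 + 600*7 + 250 = 9930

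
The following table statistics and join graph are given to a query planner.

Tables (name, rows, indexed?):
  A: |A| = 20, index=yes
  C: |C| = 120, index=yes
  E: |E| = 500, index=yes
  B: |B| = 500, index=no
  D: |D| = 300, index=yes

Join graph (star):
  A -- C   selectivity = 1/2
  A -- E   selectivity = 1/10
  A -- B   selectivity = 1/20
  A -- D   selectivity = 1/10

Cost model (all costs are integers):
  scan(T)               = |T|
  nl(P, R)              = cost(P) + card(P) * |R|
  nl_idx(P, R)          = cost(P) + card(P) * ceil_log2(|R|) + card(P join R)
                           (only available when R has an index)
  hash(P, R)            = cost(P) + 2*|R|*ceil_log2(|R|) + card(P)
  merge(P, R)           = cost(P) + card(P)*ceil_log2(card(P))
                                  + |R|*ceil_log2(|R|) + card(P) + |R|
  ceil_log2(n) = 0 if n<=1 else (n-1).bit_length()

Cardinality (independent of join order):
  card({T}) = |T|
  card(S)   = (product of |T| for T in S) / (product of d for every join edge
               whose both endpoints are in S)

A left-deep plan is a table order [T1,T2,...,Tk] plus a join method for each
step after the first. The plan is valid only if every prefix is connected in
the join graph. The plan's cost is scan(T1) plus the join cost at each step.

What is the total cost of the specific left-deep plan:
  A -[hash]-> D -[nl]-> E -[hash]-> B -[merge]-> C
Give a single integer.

step 1: scan A: cost=20, card=20
step 2: join D via hash
    card(P join D) = 20*300/(10) = 600
    cost = 20 + 2*300*9 + 20 = 5440
step 3: join E via nl
    card(P join E) = 600*500/(10) = 30000
    cost = 5440 + 600*500 = 305440
step 4: join B via hash
    card(P join B) = 30000*500/(20) = 750000
    cost = 305440 + 2*500*9 + 30000 = 344440
step 5: join C via merge
    card(P join C) = 750000*120/(2) = 45000000
    cost = 344440 + 750000*20 + 120*7 + 750000 + 120 = 16095400

16095400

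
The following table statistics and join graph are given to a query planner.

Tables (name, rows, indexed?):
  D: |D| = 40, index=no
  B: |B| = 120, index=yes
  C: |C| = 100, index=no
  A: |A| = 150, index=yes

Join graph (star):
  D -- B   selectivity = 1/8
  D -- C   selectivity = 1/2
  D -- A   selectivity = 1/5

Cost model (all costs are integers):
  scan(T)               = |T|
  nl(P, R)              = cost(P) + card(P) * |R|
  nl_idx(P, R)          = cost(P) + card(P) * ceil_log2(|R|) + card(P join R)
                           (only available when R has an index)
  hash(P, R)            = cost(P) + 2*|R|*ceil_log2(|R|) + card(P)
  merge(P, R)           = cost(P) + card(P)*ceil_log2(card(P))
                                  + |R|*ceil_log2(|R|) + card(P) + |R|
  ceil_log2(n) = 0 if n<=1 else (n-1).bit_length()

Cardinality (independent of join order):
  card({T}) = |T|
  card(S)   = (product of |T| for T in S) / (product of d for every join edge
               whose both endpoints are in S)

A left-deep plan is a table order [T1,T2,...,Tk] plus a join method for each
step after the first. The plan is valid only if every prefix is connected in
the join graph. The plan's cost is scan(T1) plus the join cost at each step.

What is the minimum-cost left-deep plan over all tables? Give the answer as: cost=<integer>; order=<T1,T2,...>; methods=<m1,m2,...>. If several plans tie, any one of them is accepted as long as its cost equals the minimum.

Selinger DP (subsets sized 1..n):
  {D}: scan cost=40, card=40
  {B}: scan cost=120, card=120
  {C}: scan cost=100, card=100
  {A}: scan cost=150, card=150
  {BD}: card=600; try (D,hash)→720, (B,nl_idx)→920, (B,merge)→1280, (D,merge)→1360, (B,hash)→1760, (B,nl)→4840 …(+1); best=720 via (D,hash)
  {CD}: card=2000; try (D,hash)→680, (C,merge)→1120, (D,merge)→1180, (C,hash)→1480, (C,nl)→4040, (D,nl)→4100; best=680 via (D,hash)
  {AD}: card=1200; try (D,hash)→780, (A,nl_idx)→1560, (A,merge)→1670, (D,merge)→1780, (A,hash)→2480, (A,nl)→6040 …(+1); best=780 via (D,hash)
  {BCD}: card=30000; try (C,hash)→2720, (B,hash)→4360, (C,merge)→8120, (B,merge)→25640, (B,nl_idx)→44680, (C,nl)→60720 …(+1); best=2720 via (C,hash)
  {ABD}: card=18000; try (B,hash)→3660, (A,hash)→3720, (A,merge)→8670, (B,merge)→16140, (A,nl_idx)→23520, (B,nl_idx)→27180 …(+2); best=3660 via (B,hash)
  {ACD}: card=60000; try (C,hash)→3380, (A,hash)→5080, (C,merge)→15980, (A,merge)→26030, (A,nl_idx)→76680, (C,nl)→120780 …(+1); best=3380 via (C,hash)
  {ABCD}: card=900000; try (C,hash)→23060, (A,hash)→35120, (B,hash)→65060, (C,merge)→292460, (A,merge)→484070, (B,merge)→1024340 …(+5); best=23060 via (C,hash)

cost=23060; order=A,D,B,C; methods=hash,hash,hash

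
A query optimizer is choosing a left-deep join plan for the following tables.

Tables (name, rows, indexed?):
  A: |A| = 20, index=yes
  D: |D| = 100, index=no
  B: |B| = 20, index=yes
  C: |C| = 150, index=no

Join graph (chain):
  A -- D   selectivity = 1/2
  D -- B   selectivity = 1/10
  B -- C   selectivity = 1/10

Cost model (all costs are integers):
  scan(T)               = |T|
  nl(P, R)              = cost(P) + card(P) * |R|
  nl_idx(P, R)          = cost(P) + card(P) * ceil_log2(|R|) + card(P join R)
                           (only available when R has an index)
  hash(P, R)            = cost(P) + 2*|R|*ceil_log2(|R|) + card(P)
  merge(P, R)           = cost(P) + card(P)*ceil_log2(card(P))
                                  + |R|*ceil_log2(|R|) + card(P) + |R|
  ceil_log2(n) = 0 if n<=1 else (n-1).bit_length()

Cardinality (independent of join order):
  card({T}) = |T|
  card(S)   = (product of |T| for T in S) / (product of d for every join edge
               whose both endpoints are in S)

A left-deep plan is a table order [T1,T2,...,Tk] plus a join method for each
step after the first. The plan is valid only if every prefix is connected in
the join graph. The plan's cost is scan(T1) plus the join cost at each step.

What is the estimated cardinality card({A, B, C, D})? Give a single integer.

30000

Tables in S: A(20), B(20), C(150), D(100)
Edges inside S: A-D(d=2), D-B(d=10), B-C(d=10)
numerator = 20 * 20 * 150 * 100 = 6000000
denominator = 2 * 10 * 10 = 200
card(S) = 6000000 / 200 = 30000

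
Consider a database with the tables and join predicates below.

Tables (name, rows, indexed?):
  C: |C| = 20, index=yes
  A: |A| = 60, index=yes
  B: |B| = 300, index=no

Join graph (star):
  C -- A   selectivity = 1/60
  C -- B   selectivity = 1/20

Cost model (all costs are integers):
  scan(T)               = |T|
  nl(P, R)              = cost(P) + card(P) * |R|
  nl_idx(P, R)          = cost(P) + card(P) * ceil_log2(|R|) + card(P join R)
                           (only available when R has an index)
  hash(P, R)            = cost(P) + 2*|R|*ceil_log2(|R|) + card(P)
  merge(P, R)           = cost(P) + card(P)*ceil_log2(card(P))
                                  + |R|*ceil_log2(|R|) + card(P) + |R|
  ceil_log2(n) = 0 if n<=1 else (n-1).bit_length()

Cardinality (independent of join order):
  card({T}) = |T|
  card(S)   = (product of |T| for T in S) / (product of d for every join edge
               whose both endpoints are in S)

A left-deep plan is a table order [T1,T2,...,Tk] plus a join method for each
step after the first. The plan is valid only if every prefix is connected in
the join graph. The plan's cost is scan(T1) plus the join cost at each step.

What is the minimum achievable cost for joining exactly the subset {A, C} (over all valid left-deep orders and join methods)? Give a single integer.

Selinger DP over subsets of {A,C}:
  {C}: scan cost=20, card=20
  {A}: scan cost=60, card=60
  {AC}: card=20; try (A,nl_idx)→160, (C,hash)→320, (C,nl_idx)→380, (A,merge)→560, (C,merge)→600, (A,hash)→760 …(+2); best=160 via (A,nl_idx)

160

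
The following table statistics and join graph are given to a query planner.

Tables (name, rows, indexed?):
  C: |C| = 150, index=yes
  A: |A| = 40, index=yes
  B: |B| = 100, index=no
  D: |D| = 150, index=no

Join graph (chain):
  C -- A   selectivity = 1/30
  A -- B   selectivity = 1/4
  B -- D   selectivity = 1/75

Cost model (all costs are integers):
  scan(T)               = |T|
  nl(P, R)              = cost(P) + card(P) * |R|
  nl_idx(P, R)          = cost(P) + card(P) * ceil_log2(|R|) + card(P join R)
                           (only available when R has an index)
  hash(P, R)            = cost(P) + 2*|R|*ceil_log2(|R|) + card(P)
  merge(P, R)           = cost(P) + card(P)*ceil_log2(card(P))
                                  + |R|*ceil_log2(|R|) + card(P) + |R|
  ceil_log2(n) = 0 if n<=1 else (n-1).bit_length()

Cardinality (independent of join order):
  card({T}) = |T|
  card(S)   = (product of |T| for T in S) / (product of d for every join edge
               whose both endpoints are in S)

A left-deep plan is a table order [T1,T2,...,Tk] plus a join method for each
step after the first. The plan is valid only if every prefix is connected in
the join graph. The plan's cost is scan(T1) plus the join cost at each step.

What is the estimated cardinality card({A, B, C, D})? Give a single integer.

Tables in S: A(40), B(100), C(150), D(150)
Edges inside S: C-A(d=30), A-B(d=4), B-D(d=75)
numerator = 40 * 100 * 150 * 150 = 90000000
denominator = 30 * 4 * 75 = 9000
card(S) = 90000000 / 9000 = 10000

10000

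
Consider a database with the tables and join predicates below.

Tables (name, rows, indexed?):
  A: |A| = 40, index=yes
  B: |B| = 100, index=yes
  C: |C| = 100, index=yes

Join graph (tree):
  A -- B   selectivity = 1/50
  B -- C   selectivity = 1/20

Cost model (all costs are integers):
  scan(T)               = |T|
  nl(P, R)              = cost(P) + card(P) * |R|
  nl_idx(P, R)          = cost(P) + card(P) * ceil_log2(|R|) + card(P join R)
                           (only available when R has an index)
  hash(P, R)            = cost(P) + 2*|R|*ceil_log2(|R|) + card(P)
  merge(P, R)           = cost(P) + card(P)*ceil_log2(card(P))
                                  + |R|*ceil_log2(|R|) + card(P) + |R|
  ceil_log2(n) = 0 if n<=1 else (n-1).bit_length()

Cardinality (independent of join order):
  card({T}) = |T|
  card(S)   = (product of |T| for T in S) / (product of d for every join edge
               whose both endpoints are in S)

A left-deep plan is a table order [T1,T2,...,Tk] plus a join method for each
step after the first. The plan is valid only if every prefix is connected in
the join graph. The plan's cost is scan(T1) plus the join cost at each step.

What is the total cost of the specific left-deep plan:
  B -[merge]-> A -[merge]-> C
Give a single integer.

2620

step 1: scan B: cost=100, card=100
step 2: join A via merge
    card(P join A) = 100*40/(50) = 80
    cost = 100 + 100*7 + 40*6 + 100 + 40 = 1180
step 3: join C via merge
    card(P join C) = 80*100/(20) = 400
    cost = 1180 + 80*7 + 100*7 + 80 + 100 = 2620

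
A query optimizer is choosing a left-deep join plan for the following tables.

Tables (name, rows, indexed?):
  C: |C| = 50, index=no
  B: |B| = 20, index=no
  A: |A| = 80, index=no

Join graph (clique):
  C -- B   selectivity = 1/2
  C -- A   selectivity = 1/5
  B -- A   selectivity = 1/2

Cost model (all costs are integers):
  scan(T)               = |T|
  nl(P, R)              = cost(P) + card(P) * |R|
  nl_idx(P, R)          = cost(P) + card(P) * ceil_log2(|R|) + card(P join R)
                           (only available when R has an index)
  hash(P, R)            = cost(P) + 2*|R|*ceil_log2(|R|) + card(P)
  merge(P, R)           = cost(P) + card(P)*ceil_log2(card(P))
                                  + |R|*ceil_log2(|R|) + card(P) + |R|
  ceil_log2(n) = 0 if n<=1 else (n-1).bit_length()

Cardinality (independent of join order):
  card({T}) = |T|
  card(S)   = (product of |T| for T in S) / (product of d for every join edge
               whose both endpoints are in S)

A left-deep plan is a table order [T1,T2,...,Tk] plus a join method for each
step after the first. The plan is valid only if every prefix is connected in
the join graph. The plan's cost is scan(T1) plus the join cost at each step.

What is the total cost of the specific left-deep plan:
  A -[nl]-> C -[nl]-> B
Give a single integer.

step 1: scan A: cost=80, card=80
step 2: join C via nl
    card(P join C) = 80*50/(5) = 800
    cost = 80 + 80*50 = 4080
step 3: join B via nl
    card(P join B) = 800*20/(2*2) = 4000
    cost = 4080 + 800*20 = 20080

20080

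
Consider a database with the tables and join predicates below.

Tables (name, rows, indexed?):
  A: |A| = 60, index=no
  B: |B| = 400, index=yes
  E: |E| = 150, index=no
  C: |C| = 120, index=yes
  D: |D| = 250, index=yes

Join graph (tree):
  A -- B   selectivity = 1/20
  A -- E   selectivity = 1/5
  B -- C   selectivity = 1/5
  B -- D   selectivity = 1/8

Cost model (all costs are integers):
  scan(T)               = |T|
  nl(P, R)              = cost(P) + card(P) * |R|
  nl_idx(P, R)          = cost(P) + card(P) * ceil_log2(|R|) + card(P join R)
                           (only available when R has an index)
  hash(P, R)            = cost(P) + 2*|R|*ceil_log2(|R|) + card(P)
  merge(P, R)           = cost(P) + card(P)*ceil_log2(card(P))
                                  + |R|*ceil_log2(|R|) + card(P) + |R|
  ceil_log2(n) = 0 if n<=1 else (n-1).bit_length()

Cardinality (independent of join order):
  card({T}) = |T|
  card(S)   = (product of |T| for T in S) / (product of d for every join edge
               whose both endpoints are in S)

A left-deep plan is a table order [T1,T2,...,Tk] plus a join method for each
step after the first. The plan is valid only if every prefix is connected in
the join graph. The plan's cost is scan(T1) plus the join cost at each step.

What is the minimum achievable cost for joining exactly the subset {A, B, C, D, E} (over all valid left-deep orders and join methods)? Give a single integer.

Selinger DP over subsets of {A,B,C,D,E}:
  {A}: scan cost=60, card=60
  {B}: scan cost=400, card=400
  {E}: scan cost=150, card=150
  {C}: scan cost=120, card=120
  {D}: scan cost=250, card=250
  {AB}: card=1200; try (A,hash)→1520, (B,nl_idx)→1800, (B,merge)→4480, (A,merge)→4820, (B,hash)→7320, (B,nl)→24060 …(+1); best=1520 via (A,hash)
  {AE}: card=1800; try (A,hash)→1020, (E,merge)→1830, (A,merge)→1920, (E,hash)→2520, (E,nl)→9060, (A,nl)→9150; best=1020 via (A,hash)
  {BC}: card=9600; try (C,hash)→2480, (B,merge)→5080, (C,merge)→5360, (B,hash)→7440, (B,nl_idx)→10800, (C,nl_idx)→12800 …(+2); best=2480 via (C,hash)
  {BD}: card=12500; try (D,hash)→4800, (B,merge)→6500, (D,merge)→6650, (B,hash)→7700, (B,nl_idx)→15000, (D,nl_idx)→16100 …(+2); best=4800 via (D,hash)
  {ABE}: card=36000; try (E,hash)→5120, (B,hash)→10020, (E,merge)→17270, (B,merge)→26620, (B,nl_idx)→53220, (E,nl)→181520 …(+1); best=5120 via (E,hash)
  {ABC}: card=28800; try (C,hash)→4400, (A,hash)→12800, (C,merge)→16880, (C,nl_idx)→38720, (C,nl)→145520, (A,merge)→146900 …(+1); best=4400 via (C,hash)
  {ABD}: card=37500; try (D,hash)→6720, (A,hash)→18020, (D,merge)→18170, (D,nl_idx)→48620, (A,merge)→192720, (D,nl)→301520 …(+1); best=6720 via (D,hash)
  {BCD}: card=300000; try (D,hash)→16080, (C,hash)→18980, (D,merge)→148730, (C,merge)→193260, (D,nl_idx)→379280, (C,nl_idx)→392300 …(+2); best=16080 via (D,hash)
  {ABCE}: card=864000; try (E,hash)→35600, (C,hash)→42800, (E,merge)→466550, (C,merge)→618080, (C,nl_idx)→1121120, (E,nl)→4324400 …(+1); best=35600 via (E,hash)
  {ABDE}: card=1125000; try (D,hash)→45120, (E,hash)→46620, (D,merge)→619370, (E,merge)→645570, (D,nl_idx)→1418120, (E,nl)→5631720 …(+1); best=45120 via (D,hash)
  {ABCD}: card=900000; try (D,hash)→37200, (C,hash)→45900, (A,hash)→316800, (D,merge)→467450, (C,merge)→645180, (D,nl_idx)→1134800 …(+5); best=37200 via (D,hash)
  {ABCDE}: card=27000000; try (D,hash)→903600, (E,hash)→939600, (C,hash)→1171800, (D,merge)→18181850, (E,merge)→18938550, (C,merge)→24796080 …(+5); best=903600 via (D,hash)

903600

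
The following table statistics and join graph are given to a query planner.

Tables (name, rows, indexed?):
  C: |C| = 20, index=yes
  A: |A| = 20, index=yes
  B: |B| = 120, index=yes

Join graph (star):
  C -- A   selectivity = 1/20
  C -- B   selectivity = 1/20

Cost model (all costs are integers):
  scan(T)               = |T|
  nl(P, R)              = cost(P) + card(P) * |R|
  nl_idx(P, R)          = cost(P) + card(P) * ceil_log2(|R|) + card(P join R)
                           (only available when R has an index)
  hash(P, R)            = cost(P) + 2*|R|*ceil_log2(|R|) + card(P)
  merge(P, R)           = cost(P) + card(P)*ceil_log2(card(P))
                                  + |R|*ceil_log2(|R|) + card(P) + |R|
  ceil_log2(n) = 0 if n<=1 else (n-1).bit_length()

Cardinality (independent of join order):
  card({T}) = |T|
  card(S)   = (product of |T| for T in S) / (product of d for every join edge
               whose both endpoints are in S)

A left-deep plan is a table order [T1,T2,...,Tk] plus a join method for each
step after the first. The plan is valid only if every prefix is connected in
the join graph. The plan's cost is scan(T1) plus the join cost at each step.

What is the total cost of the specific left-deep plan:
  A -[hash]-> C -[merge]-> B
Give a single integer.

step 1: scan A: cost=20, card=20
step 2: join C via hash
    card(P join C) = 20*20/(20) = 20
    cost = 20 + 2*20*5 + 20 = 240
step 3: join B via merge
    card(P join B) = 20*120/(20) = 120
    cost = 240 + 20*5 + 120*7 + 20 + 120 = 1320

1320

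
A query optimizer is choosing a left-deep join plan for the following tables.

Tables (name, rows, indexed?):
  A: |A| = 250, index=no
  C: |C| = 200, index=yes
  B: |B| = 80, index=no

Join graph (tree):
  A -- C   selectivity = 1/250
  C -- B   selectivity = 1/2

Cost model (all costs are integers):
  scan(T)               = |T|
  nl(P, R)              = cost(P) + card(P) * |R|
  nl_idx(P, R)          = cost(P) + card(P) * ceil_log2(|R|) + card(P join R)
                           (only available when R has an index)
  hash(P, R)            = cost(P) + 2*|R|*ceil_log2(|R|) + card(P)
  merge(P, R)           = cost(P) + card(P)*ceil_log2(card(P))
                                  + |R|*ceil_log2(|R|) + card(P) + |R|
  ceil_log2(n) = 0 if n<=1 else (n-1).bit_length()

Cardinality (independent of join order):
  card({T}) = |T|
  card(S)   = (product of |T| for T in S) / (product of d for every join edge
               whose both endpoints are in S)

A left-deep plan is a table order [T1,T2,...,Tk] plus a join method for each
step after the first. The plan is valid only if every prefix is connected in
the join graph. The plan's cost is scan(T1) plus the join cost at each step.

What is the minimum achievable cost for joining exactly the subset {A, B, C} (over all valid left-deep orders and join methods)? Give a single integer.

Selinger DP over subsets of {A,B,C}:
  {A}: scan cost=250, card=250
  {C}: scan cost=200, card=200
  {B}: scan cost=80, card=80
  {AC}: card=200; try (C,nl_idx)→2450, (C,hash)→3700, (A,merge)→4250, (C,merge)→4300, (A,hash)→4400, (A,nl)→50200 …(+1); best=2450 via (C,nl_idx)
  {BC}: card=8000; try (B,hash)→1520, (C,merge)→2520, (B,merge)→2640, (C,hash)→3360, (C,nl_idx)→8720, (C,nl)→16080 …(+1); best=1520 via (B,hash)
  {ABC}: card=8000; try (B,hash)→3770, (B,merge)→4890, (A,hash)→13520, (B,nl)→18450, (A,merge)→115770, (A,nl)→2001520; best=3770 via (B,hash)

3770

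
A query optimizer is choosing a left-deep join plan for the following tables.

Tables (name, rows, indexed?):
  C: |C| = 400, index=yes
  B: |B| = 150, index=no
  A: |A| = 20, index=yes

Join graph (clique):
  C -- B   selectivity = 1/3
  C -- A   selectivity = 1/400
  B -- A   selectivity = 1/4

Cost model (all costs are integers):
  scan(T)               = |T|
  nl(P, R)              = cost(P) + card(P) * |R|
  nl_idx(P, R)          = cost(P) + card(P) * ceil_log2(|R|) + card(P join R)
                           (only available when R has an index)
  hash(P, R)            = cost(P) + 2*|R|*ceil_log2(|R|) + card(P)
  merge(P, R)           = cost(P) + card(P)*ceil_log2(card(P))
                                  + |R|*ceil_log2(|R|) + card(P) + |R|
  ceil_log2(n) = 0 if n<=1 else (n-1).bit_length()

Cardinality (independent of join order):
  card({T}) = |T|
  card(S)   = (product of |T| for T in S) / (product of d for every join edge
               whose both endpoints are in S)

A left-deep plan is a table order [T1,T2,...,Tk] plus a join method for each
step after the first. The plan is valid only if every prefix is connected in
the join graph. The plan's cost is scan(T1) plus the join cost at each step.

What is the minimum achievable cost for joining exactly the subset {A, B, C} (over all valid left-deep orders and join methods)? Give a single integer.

Selinger DP over subsets of {A,B,C}:
  {C}: scan cost=400, card=400
  {B}: scan cost=150, card=150
  {A}: scan cost=20, card=20
  {BC}: card=20000; try (B,hash)→3200, (C,merge)→5500, (B,merge)→5750, (C,hash)→7500, (C,nl_idx)→21500, (C,nl)→60150 …(+1); best=3200 via (B,hash)
  {AC}: card=20; try (C,nl_idx)→220, (A,hash)→1000, (A,nl_idx)→2420, (C,merge)→4140, (A,merge)→4520, (C,hash)→7240 …(+2); best=220 via (C,nl_idx)
  {AB}: card=750; try (A,hash)→500, (B,merge)→1490, (A,merge)→1620, (A,nl_idx)→1650, (B,hash)→2440, (B,nl)→3020 …(+1); best=500 via (A,hash)
  {ABC}: card=250; try (B,merge)→1690, (B,hash)→2640, (B,nl)→3220, (C,nl_idx)→7500, (C,hash)→8450, (C,merge)→12750 …(+5); best=1690 via (B,merge)

1690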